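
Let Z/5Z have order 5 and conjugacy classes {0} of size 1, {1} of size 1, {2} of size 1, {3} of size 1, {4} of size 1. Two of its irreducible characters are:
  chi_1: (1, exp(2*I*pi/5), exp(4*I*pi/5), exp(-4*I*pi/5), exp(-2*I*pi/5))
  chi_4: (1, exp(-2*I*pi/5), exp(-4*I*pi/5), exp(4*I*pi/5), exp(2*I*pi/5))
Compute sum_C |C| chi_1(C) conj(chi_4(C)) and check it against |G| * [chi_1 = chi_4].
Sum = 0; so <chi_1, chi_4> = 0 (distinct irreducibles are orthogonal).

Working: Compute term by term over conjugacy classes (|C| * chi_1(C) * conj(chi_4(C))):
  1*(1)*conj(1) + 1*(exp(2*I*pi/5))*conj(exp(-2*I*pi/5)) + 1*(exp(4*I*pi/5))*conj(exp(-4*I*pi/5)) + 1*(exp(-4*I*pi/5))*conj(exp(4*I*pi/5)) + 1*(exp(-2*I*pi/5))*conj(exp(2*I*pi/5))
  = (1) + (exp(4*I*pi/5)) + (exp(-2*I*pi/5)) + (exp(2*I*pi/5)) + (exp(-4*I*pi/5))
  = 0.
(Exp terms are combined using exp(i*s)*conj(exp(i*t)) = exp(i*(s-t)), and sums of them are collapsed using the identity that for every m > 1 the m distinct m-th roots of unity sum to 0, e.g. 1 + exp(2*I*pi/3) + exp(-2*I*pi/3) = 0.)
Dividing by |G| = 5 gives 0/5 = 0, matching the row-orthogonality relation <chi_1, chi_4> = [chi_1 = chi_4].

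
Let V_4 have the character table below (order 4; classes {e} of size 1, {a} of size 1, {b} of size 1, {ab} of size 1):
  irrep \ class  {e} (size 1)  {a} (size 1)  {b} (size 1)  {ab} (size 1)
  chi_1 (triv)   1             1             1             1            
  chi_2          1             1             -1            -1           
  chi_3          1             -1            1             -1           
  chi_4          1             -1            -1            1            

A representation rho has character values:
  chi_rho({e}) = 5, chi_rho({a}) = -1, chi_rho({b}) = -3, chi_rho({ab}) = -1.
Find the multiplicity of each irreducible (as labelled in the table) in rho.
Multiplicities: chi_1: 0, chi_2: 2, chi_3: 1, chi_4: 2.

Reasoning: Use <chi_rho, chi> = (1/|G|) sum_C |C| * chi_rho(C) * conj(chi(C)) with |G| = 4 for each irreducible chi in the table:
  <chi_rho, chi_1> = (1/4)[1*(5)*conj(1) + 1*(-1)*conj(1) + 1*(-3)*conj(1) + 1*(-1)*conj(1)]
      = (1/4)[(5) + (-1) + (-3) + (-1)] = 0/4 = 0
  <chi_rho, chi_2> = (1/4)[1*(5)*conj(1) + 1*(-1)*conj(1) + 1*(-3)*conj(-1) + 1*(-1)*conj(-1)]
      = (1/4)[(5) + (-1) + (3) + (1)] = 8/4 = 2
  <chi_rho, chi_3> = (1/4)[1*(5)*conj(1) + 1*(-1)*conj(-1) + 1*(-3)*conj(1) + 1*(-1)*conj(-1)]
      = (1/4)[(5) + (1) + (-3) + (1)] = 4/4 = 1
  <chi_rho, chi_4> = (1/4)[1*(5)*conj(1) + 1*(-1)*conj(-1) + 1*(-3)*conj(-1) + 1*(-1)*conj(1)]
      = (1/4)[(5) + (1) + (3) + (-1)] = 8/4 = 2
Dimension check: dim(rho) = sum (mult * dim) = 0*1 + 2*1 + 1*1 + 2*1 = 5 = chi_rho(e) = 5.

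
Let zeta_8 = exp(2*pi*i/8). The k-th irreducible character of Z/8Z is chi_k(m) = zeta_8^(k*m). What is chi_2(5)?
chi_2(5) = zeta_8^10 = I

chi_2(5) = zeta_8^(2*5) = zeta_8^10. Since zeta_8^8 = 1, this equals zeta_8^2 = exp(2*pi*i*2/8) = I.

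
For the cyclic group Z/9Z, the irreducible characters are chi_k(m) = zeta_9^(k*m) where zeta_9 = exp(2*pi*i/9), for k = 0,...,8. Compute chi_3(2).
chi_3(2) = zeta_9^6 = exp(-2*I*pi/3)

Proof sketch: chi_3(2) = zeta_9^(3*2) = zeta_9^6. Since zeta_9^9 = 1, this equals zeta_9^6 = exp(2*pi*i*6/9) = exp(-2*I*pi/3).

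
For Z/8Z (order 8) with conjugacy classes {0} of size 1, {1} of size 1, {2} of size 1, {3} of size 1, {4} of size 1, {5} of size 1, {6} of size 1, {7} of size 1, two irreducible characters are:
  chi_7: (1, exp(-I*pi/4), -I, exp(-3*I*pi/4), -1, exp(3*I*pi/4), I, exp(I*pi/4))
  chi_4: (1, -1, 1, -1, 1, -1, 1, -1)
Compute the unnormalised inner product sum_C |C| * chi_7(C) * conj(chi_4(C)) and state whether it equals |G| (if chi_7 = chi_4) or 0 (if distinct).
Sum = 0; so <chi_7, chi_4> = 0 (distinct irreducibles are orthogonal).

Justification: Compute term by term over conjugacy classes (|C| * chi_7(C) * conj(chi_4(C))):
  1*(1)*conj(1) + 1*(exp(-I*pi/4))*conj(-1) + 1*(-I)*conj(1) + 1*(exp(-3*I*pi/4))*conj(-1) + 1*(-1)*conj(1) + 1*(exp(3*I*pi/4))*conj(-1) + 1*(I)*conj(1) + 1*(exp(I*pi/4))*conj(-1)
  = (1) + (-exp(-I*pi/4)) + (-I) + (-exp(-3*I*pi/4)) + (-1) + (-exp(3*I*pi/4)) + (I) + (-exp(I*pi/4))
  = 0.
(Exp terms are combined using exp(i*s)*conj(exp(i*t)) = exp(i*(s-t)), and sums of them are collapsed using the identity that for every m > 1 the m distinct m-th roots of unity sum to 0, e.g. 1 + exp(2*I*pi/3) + exp(-2*I*pi/3) = 0.)
Dividing by |G| = 8 gives 0/8 = 0, matching the row-orthogonality relation <chi_7, chi_4> = [chi_7 = chi_4].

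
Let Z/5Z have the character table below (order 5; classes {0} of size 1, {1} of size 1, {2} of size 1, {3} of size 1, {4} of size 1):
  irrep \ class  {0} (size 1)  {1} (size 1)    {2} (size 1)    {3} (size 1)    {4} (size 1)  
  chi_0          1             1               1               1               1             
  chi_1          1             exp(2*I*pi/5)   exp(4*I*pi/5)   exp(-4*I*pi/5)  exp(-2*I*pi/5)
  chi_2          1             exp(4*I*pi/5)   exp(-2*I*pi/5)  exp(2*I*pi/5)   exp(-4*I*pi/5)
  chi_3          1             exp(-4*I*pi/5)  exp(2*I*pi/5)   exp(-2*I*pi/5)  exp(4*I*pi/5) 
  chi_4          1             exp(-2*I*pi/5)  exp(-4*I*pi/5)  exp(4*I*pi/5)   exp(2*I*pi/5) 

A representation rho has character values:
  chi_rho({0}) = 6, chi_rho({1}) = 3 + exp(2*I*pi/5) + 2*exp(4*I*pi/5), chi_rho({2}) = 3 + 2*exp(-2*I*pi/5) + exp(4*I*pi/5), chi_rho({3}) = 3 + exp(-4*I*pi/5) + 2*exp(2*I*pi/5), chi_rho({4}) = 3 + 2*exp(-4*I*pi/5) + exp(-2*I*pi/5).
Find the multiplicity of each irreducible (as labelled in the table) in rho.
Multiplicities: chi_0: 3, chi_1: 1, chi_2: 2, chi_3: 0, chi_4: 0.

Solution. Use <chi_rho, chi> = (1/|G|) sum_C |C| * chi_rho(C) * conj(chi(C)) with |G| = 5 for each irreducible chi in the table:
  <chi_rho, chi_0> = (1/5)[1*(6)*conj(1) + 1*(3 + exp(2*I*pi/5) + 2*exp(4*I*pi/5))*conj(1) + 1*(3 + 2*exp(-2*I*pi/5) + exp(4*I*pi/5))*conj(1) + 1*(3 + exp(-4*I*pi/5) + 2*exp(2*I*pi/5))*conj(1) + 1*(3 + 2*exp(-4*I*pi/5) + exp(-2*I*pi/5))*conj(1)]
      = (1/5)[(6) + (3 + exp(2*I*pi/5) + 2*exp(4*I*pi/5)) + (3 + 2*exp(-2*I*pi/5) + exp(4*I*pi/5)) + (3 + exp(-4*I*pi/5) + 2*exp(2*I*pi/5)) + (3 + 2*exp(-4*I*pi/5) + exp(-2*I*pi/5))] = 15/5 = 3
  <chi_rho, chi_1> = (1/5)[1*(6)*conj(1) + 1*(3 + exp(2*I*pi/5) + 2*exp(4*I*pi/5))*conj(exp(2*I*pi/5)) + 1*(3 + 2*exp(-2*I*pi/5) + exp(4*I*pi/5))*conj(exp(4*I*pi/5)) + 1*(3 + exp(-4*I*pi/5) + 2*exp(2*I*pi/5))*conj(exp(-4*I*pi/5)) + 1*(3 + 2*exp(-4*I*pi/5) + exp(-2*I*pi/5))*conj(exp(-2*I*pi/5))]
      = (1/5)[(6) + (1 + 3*exp(-2*I*pi/5) + 2*exp(2*I*pi/5)) + (1 + 3*exp(-4*I*pi/5) + 2*exp(4*I*pi/5)) + (1 + 2*exp(-4*I*pi/5) + 3*exp(4*I*pi/5)) + (1 + 2*exp(-2*I*pi/5) + 3*exp(2*I*pi/5))] = 5/5 = 1
  <chi_rho, chi_2> = (1/5)[1*(6)*conj(1) + 1*(3 + exp(2*I*pi/5) + 2*exp(4*I*pi/5))*conj(exp(4*I*pi/5)) + 1*(3 + 2*exp(-2*I*pi/5) + exp(4*I*pi/5))*conj(exp(-2*I*pi/5)) + 1*(3 + exp(-4*I*pi/5) + 2*exp(2*I*pi/5))*conj(exp(2*I*pi/5)) + 1*(3 + 2*exp(-4*I*pi/5) + exp(-2*I*pi/5))*conj(exp(-4*I*pi/5))]
      = (1/5)[(6) + (2 + 3*exp(-4*I*pi/5) + exp(-2*I*pi/5)) + (2 + exp(-4*I*pi/5) + 3*exp(2*I*pi/5)) + (2 + 3*exp(-2*I*pi/5) + exp(4*I*pi/5)) + (2 + exp(2*I*pi/5) + 3*exp(4*I*pi/5))] = 10/5 = 2
  <chi_rho, chi_3> = (1/5)[1*(6)*conj(1) + 1*(3 + exp(2*I*pi/5) + 2*exp(4*I*pi/5))*conj(exp(-4*I*pi/5)) + 1*(3 + 2*exp(-2*I*pi/5) + exp(4*I*pi/5))*conj(exp(2*I*pi/5)) + 1*(3 + exp(-4*I*pi/5) + 2*exp(2*I*pi/5))*conj(exp(-2*I*pi/5)) + 1*(3 + 2*exp(-4*I*pi/5) + exp(-2*I*pi/5))*conj(exp(4*I*pi/5))]
      = (1/5)[(6) + (2*exp(-2*I*pi/5) + exp(-4*I*pi/5) + 3*exp(4*I*pi/5)) + (3*exp(-2*I*pi/5) + 2*exp(-4*I*pi/5) + exp(2*I*pi/5)) + (exp(-2*I*pi/5) + 2*exp(4*I*pi/5) + 3*exp(2*I*pi/5)) + (3*exp(-4*I*pi/5) + exp(4*I*pi/5) + 2*exp(2*I*pi/5))] = 0/5 = 0
  <chi_rho, chi_4> = (1/5)[1*(6)*conj(1) + 1*(3 + exp(2*I*pi/5) + 2*exp(4*I*pi/5))*conj(exp(-2*I*pi/5)) + 1*(3 + 2*exp(-2*I*pi/5) + exp(4*I*pi/5))*conj(exp(-4*I*pi/5)) + 1*(3 + exp(-4*I*pi/5) + 2*exp(2*I*pi/5))*conj(exp(4*I*pi/5)) + 1*(3 + 2*exp(-4*I*pi/5) + exp(-2*I*pi/5))*conj(exp(2*I*pi/5))]
      = (1/5)[(6) + (2*exp(-4*I*pi/5) + exp(4*I*pi/5) + 3*exp(2*I*pi/5)) + (exp(-2*I*pi/5) + 3*exp(4*I*pi/5) + 2*exp(2*I*pi/5)) + (2*exp(-2*I*pi/5) + 3*exp(-4*I*pi/5) + exp(2*I*pi/5)) + (3*exp(-2*I*pi/5) + exp(-4*I*pi/5) + 2*exp(4*I*pi/5))] = 0/5 = 0
(Exp terms are combined using exp(i*s)*conj(exp(i*t)) = exp(i*(s-t)), and sums of them are collapsed using the identity that for every m > 1 the m distinct m-th roots of unity sum to 0, e.g. 1 + exp(2*I*pi/3) + exp(-2*I*pi/3) = 0.)
Dimension check: dim(rho) = sum (mult * dim) = 3*1 + 1*1 + 2*1 + 0*1 + 0*1 = 6 = chi_rho(e) = 6.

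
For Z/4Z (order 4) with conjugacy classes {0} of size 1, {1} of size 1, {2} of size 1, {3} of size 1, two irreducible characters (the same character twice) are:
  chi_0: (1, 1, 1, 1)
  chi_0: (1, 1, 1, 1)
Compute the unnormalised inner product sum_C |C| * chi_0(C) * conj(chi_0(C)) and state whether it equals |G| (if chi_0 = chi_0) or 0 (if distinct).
Sum = 4 = |G| = 4; so <chi_0, chi_0> = 1 (norm-1 confirms irreducibility).

Argument: Compute term by term over conjugacy classes (|C| * chi_0(C) * conj(chi_0(C))):
  1*(1)*conj(1) + 1*(1)*conj(1) + 1*(1)*conj(1) + 1*(1)*conj(1)
  = (1) + (1) + (1) + (1)
  = 4.
(Exp terms are combined using exp(i*s)*conj(exp(i*t)) = exp(i*(s-t)), and sums of them are collapsed using the identity that for every m > 1 the m distinct m-th roots of unity sum to 0, e.g. 1 + exp(2*I*pi/3) + exp(-2*I*pi/3) = 0.)
Dividing by |G| = 4 gives 4/4 = 1, matching the row-orthogonality relation <chi_0, chi_0> = [chi_0 = chi_0].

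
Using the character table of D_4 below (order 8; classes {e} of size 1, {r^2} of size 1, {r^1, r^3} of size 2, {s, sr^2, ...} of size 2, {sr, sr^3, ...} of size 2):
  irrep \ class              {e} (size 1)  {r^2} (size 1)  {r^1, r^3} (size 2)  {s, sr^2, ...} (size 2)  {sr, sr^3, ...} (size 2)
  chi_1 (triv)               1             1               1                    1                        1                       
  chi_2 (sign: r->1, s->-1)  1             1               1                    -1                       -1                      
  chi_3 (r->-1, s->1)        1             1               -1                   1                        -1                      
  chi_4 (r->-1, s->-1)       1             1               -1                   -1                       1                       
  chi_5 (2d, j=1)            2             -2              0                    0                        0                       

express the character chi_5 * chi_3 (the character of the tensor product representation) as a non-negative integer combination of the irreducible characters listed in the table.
chi_5 tensor chi_3 = chi_5 (all other irreducibles have multiplicity 0).

Details: The character of a tensor product is the pointwise product (chi_5 * chi_3)(C) = chi_5(C) * chi_3(C):
  {e}: (2)*(1), {r^2}: (-2)*(1), {r^1, r^3}: (0)*(-1), {s, sr^2, ...}: (0)*(1), {sr, sr^3, ...}: (0)*(-1)
so (chi_5 * chi_3) takes values
  {e} -> 2, {r^2} -> -2, {r^1, r^3} -> 0, {s, sr^2, ...} -> 0, {sr, sr^3, ...} -> 0.
Now take the inner product of this character with each irreducible chi from the table, <chi_5*chi_3, chi> = (1/8) sum_C |C| (chi_5*chi_3)(C) conj(chi(C)):
  <chi_5*chi_3, chi_1> = (1/8)[1*(2)*conj(1) + 1*(-2)*conj(1) + 2*(0)*conj(1) + 2*(0)*conj(1) + 2*(0)*conj(1)]
      = (1/8)[(2) + (-2) + (0) + (0) + (0)] = 0/8 = 0
  <chi_5*chi_3, chi_2> = (1/8)[1*(2)*conj(1) + 1*(-2)*conj(1) + 2*(0)*conj(1) + 2*(0)*conj(-1) + 2*(0)*conj(-1)]
      = (1/8)[(2) + (-2) + (0) + (0) + (0)] = 0/8 = 0
  <chi_5*chi_3, chi_3> = (1/8)[1*(2)*conj(1) + 1*(-2)*conj(1) + 2*(0)*conj(-1) + 2*(0)*conj(1) + 2*(0)*conj(-1)]
      = (1/8)[(2) + (-2) + (0) + (0) + (0)] = 0/8 = 0
  <chi_5*chi_3, chi_4> = (1/8)[1*(2)*conj(1) + 1*(-2)*conj(1) + 2*(0)*conj(-1) + 2*(0)*conj(-1) + 2*(0)*conj(1)]
      = (1/8)[(2) + (-2) + (0) + (0) + (0)] = 0/8 = 0
  <chi_5*chi_3, chi_5> = (1/8)[1*(2)*conj(2) + 1*(-2)*conj(-2) + 2*(0)*conj(0) + 2*(0)*conj(0) + 2*(0)*conj(0)]
      = (1/8)[(4) + (4) + (0) + (0) + (0)] = 8/8 = 1
Hence the multiplicities are chi_5: 1. Dimension check: dim(chi_5)*dim(chi_3) = 2*1 = 2 and sum (mult * dim) = 1*2 = 2.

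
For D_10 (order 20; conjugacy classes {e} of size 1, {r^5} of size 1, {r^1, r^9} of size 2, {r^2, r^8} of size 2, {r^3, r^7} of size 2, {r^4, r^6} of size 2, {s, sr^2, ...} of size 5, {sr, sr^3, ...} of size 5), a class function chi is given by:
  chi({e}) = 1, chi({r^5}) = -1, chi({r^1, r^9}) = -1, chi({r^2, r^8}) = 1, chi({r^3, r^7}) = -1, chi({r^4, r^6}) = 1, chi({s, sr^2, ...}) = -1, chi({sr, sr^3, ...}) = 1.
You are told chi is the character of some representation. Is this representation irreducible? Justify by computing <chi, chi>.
Irreducible: <chi, chi> = 1.

Details: <chi, chi> = (1/|G|) sum_C |C| * |chi(C)|^2 = (1/20)[1*|1|^2 + 1*|-1|^2 + 2*|-1|^2 + 2*|1|^2 + 2*|-1|^2 + 2*|1|^2 + 5*|-1|^2 + 5*|1|^2]
  = (1/20)[(1) + (1) + (2) + (2) + (2) + (2) + (5) + (5)] = 20/20 = 1.
A character is irreducible iff <chi, chi> = 1, so this representation is irreducible.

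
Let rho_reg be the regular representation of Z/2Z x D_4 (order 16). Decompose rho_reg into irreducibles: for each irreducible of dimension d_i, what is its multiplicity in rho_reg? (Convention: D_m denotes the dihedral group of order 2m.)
Each irreducible V_i of dimension d_i appears with multiplicity d_i, i.e. rho_reg = (direct sum over all irreducibles V_i) d_i V_i. The irreducible dimensions for Z/2Z x D_4 are 1, 1, 1, 1, 1, 1, 1, 1, 2, 2: 8 irreducibles of dimension 1, each with multiplicity 1; 2 irreducibles of dimension 2, each with multiplicity 2. Total dimension 8*1*1 + 2*2*2 = 16 = |G|.

General theorem: in the regular representation of a finite group G, each irreducible appears with multiplicity equal to its dimension. Check: dim(rho_reg) = sum d_i^2 = 1 + 1 + 1 + 1 + 1 + 1 + 1 + 1 + 4 + 4 = 16 = |G|.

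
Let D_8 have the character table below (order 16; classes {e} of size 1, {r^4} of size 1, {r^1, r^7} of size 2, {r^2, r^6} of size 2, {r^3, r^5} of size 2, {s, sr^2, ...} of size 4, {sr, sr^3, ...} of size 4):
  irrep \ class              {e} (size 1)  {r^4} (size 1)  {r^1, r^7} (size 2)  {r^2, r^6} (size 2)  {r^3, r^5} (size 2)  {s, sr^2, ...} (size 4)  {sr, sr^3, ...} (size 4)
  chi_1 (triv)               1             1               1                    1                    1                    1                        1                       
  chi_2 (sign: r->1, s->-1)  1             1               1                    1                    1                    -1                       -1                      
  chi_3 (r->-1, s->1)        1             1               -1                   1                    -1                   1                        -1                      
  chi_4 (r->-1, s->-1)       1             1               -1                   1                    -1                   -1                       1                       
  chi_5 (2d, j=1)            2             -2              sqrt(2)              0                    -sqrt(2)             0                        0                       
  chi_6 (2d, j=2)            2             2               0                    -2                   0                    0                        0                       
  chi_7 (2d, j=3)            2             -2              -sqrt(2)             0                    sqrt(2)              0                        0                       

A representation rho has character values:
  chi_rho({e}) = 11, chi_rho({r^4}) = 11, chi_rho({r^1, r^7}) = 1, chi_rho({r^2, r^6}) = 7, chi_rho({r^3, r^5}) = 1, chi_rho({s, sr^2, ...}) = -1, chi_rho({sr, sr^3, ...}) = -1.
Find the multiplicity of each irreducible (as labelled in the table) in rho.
Multiplicities: chi_1: 2, chi_2: 3, chi_3: 2, chi_4: 2, chi_5: 0, chi_6: 1, chi_7: 0.

Reasoning: Use <chi_rho, chi> = (1/|G|) sum_C |C| * chi_rho(C) * conj(chi(C)) with |G| = 16 for each irreducible chi in the table:
  <chi_rho, chi_1> = (1/16)[1*(11)*conj(1) + 1*(11)*conj(1) + 2*(1)*conj(1) + 2*(7)*conj(1) + 2*(1)*conj(1) + 4*(-1)*conj(1) + 4*(-1)*conj(1)]
      = (1/16)[(11) + (11) + (2) + (14) + (2) + (-4) + (-4)] = 32/16 = 2
  <chi_rho, chi_2> = (1/16)[1*(11)*conj(1) + 1*(11)*conj(1) + 2*(1)*conj(1) + 2*(7)*conj(1) + 2*(1)*conj(1) + 4*(-1)*conj(-1) + 4*(-1)*conj(-1)]
      = (1/16)[(11) + (11) + (2) + (14) + (2) + (4) + (4)] = 48/16 = 3
  <chi_rho, chi_3> = (1/16)[1*(11)*conj(1) + 1*(11)*conj(1) + 2*(1)*conj(-1) + 2*(7)*conj(1) + 2*(1)*conj(-1) + 4*(-1)*conj(1) + 4*(-1)*conj(-1)]
      = (1/16)[(11) + (11) + (-2) + (14) + (-2) + (-4) + (4)] = 32/16 = 2
  <chi_rho, chi_4> = (1/16)[1*(11)*conj(1) + 1*(11)*conj(1) + 2*(1)*conj(-1) + 2*(7)*conj(1) + 2*(1)*conj(-1) + 4*(-1)*conj(-1) + 4*(-1)*conj(1)]
      = (1/16)[(11) + (11) + (-2) + (14) + (-2) + (4) + (-4)] = 32/16 = 2
  <chi_rho, chi_5> = (1/16)[1*(11)*conj(2) + 1*(11)*conj(-2) + 2*(1)*conj(sqrt(2)) + 2*(7)*conj(0) + 2*(1)*conj(-sqrt(2)) + 4*(-1)*conj(0) + 4*(-1)*conj(0)]
      = (1/16)[(22) + (-22) + (2*sqrt(2)) + (0) + (-2*sqrt(2)) + (0) + (0)] = 0/16 = 0
  <chi_rho, chi_6> = (1/16)[1*(11)*conj(2) + 1*(11)*conj(2) + 2*(1)*conj(0) + 2*(7)*conj(-2) + 2*(1)*conj(0) + 4*(-1)*conj(0) + 4*(-1)*conj(0)]
      = (1/16)[(22) + (22) + (0) + (-28) + (0) + (0) + (0)] = 16/16 = 1
  <chi_rho, chi_7> = (1/16)[1*(11)*conj(2) + 1*(11)*conj(-2) + 2*(1)*conj(-sqrt(2)) + 2*(7)*conj(0) + 2*(1)*conj(sqrt(2)) + 4*(-1)*conj(0) + 4*(-1)*conj(0)]
      = (1/16)[(22) + (-22) + (-2*sqrt(2)) + (0) + (2*sqrt(2)) + (0) + (0)] = 0/16 = 0
Dimension check: dim(rho) = sum (mult * dim) = 2*1 + 3*1 + 2*1 + 2*1 + 0*2 + 1*2 + 0*2 = 11 = chi_rho(e) = 11.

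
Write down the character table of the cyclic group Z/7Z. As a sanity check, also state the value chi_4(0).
Character table of Z/7Z (irreps indexed chi_0,...,chi_6 with chi_k(m) = zeta_7^(k*m), zeta_7 = exp(2*pi*i/7)):
  irrep \ class  {0} (size 1)  {1} (size 1)    {2} (size 1)    {3} (size 1)    {4} (size 1)    {5} (size 1)    {6} (size 1)  
  chi_0          1             1               1               1               1               1               1             
  chi_1          1             exp(2*I*pi/7)   exp(4*I*pi/7)   exp(6*I*pi/7)   exp(-6*I*pi/7)  exp(-4*I*pi/7)  exp(-2*I*pi/7)
  chi_2          1             exp(4*I*pi/7)   exp(-6*I*pi/7)  exp(-2*I*pi/7)  exp(2*I*pi/7)   exp(6*I*pi/7)   exp(-4*I*pi/7)
  chi_3          1             exp(6*I*pi/7)   exp(-2*I*pi/7)  exp(4*I*pi/7)   exp(-4*I*pi/7)  exp(2*I*pi/7)   exp(-6*I*pi/7)
  chi_4          1             exp(-6*I*pi/7)  exp(2*I*pi/7)   exp(-4*I*pi/7)  exp(4*I*pi/7)   exp(-2*I*pi/7)  exp(6*I*pi/7) 
  chi_5          1             exp(-4*I*pi/7)  exp(6*I*pi/7)   exp(2*I*pi/7)   exp(-2*I*pi/7)  exp(-6*I*pi/7)  exp(4*I*pi/7) 
  chi_6          1             exp(-2*I*pi/7)  exp(-4*I*pi/7)  exp(-6*I*pi/7)  exp(6*I*pi/7)   exp(4*I*pi/7)   exp(2*I*pi/7) 

Spot check: chi_4(0) = zeta_7^(4*0) = zeta_7^0 = 1.

Solution. Z/7Z is abelian, so all 7 irreducible complex representations are 1-dimensional. They are given by chi_k(m) = zeta_7^(k*m) for k = 0,...,6. Row orthogonality: sum_m chi_k(m) conj(chi_l(m)) = 7 * [k = l].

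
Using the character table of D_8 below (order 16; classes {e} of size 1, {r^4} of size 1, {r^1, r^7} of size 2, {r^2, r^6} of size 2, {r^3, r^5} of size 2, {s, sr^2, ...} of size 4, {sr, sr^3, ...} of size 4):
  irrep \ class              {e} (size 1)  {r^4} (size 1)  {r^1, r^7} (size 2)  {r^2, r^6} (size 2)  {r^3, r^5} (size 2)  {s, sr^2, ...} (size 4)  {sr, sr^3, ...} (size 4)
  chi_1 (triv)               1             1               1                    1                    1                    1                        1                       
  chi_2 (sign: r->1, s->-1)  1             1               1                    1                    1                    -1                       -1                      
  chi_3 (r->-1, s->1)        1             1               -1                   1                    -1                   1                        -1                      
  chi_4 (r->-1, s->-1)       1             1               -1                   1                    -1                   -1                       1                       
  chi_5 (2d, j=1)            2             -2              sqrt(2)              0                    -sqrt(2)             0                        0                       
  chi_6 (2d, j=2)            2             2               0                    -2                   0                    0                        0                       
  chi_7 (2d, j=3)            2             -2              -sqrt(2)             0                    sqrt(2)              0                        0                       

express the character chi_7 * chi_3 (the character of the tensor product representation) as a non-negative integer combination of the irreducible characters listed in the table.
chi_7 tensor chi_3 = chi_5 (all other irreducibles have multiplicity 0).

Proof sketch: The character of a tensor product is the pointwise product (chi_7 * chi_3)(C) = chi_7(C) * chi_3(C):
  {e}: (2)*(1), {r^4}: (-2)*(1), {r^1, r^7}: (-sqrt(2))*(-1), {r^2, r^6}: (0)*(1), {r^3, r^5}: (sqrt(2))*(-1), {s, sr^2, ...}: (0)*(1), {sr, sr^3, ...}: (0)*(-1)
so (chi_7 * chi_3) takes values
  {e} -> 2, {r^4} -> -2, {r^1, r^7} -> sqrt(2), {r^2, r^6} -> 0, {r^3, r^5} -> -sqrt(2), {s, sr^2, ...} -> 0, {sr, sr^3, ...} -> 0.
Now take the inner product of this character with each irreducible chi from the table, <chi_7*chi_3, chi> = (1/16) sum_C |C| (chi_7*chi_3)(C) conj(chi(C)):
  <chi_7*chi_3, chi_1> = (1/16)[1*(2)*conj(1) + 1*(-2)*conj(1) + 2*(sqrt(2))*conj(1) + 2*(0)*conj(1) + 2*(-sqrt(2))*conj(1) + 4*(0)*conj(1) + 4*(0)*conj(1)]
      = (1/16)[(2) + (-2) + (2*sqrt(2)) + (0) + (-2*sqrt(2)) + (0) + (0)] = 0/16 = 0
  <chi_7*chi_3, chi_2> = (1/16)[1*(2)*conj(1) + 1*(-2)*conj(1) + 2*(sqrt(2))*conj(1) + 2*(0)*conj(1) + 2*(-sqrt(2))*conj(1) + 4*(0)*conj(-1) + 4*(0)*conj(-1)]
      = (1/16)[(2) + (-2) + (2*sqrt(2)) + (0) + (-2*sqrt(2)) + (0) + (0)] = 0/16 = 0
  <chi_7*chi_3, chi_3> = (1/16)[1*(2)*conj(1) + 1*(-2)*conj(1) + 2*(sqrt(2))*conj(-1) + 2*(0)*conj(1) + 2*(-sqrt(2))*conj(-1) + 4*(0)*conj(1) + 4*(0)*conj(-1)]
      = (1/16)[(2) + (-2) + (-2*sqrt(2)) + (0) + (2*sqrt(2)) + (0) + (0)] = 0/16 = 0
  <chi_7*chi_3, chi_4> = (1/16)[1*(2)*conj(1) + 1*(-2)*conj(1) + 2*(sqrt(2))*conj(-1) + 2*(0)*conj(1) + 2*(-sqrt(2))*conj(-1) + 4*(0)*conj(-1) + 4*(0)*conj(1)]
      = (1/16)[(2) + (-2) + (-2*sqrt(2)) + (0) + (2*sqrt(2)) + (0) + (0)] = 0/16 = 0
  <chi_7*chi_3, chi_5> = (1/16)[1*(2)*conj(2) + 1*(-2)*conj(-2) + 2*(sqrt(2))*conj(sqrt(2)) + 2*(0)*conj(0) + 2*(-sqrt(2))*conj(-sqrt(2)) + 4*(0)*conj(0) + 4*(0)*conj(0)]
      = (1/16)[(4) + (4) + (4) + (0) + (4) + (0) + (0)] = 16/16 = 1
  <chi_7*chi_3, chi_6> = (1/16)[1*(2)*conj(2) + 1*(-2)*conj(2) + 2*(sqrt(2))*conj(0) + 2*(0)*conj(-2) + 2*(-sqrt(2))*conj(0) + 4*(0)*conj(0) + 4*(0)*conj(0)]
      = (1/16)[(4) + (-4) + (0) + (0) + (0) + (0) + (0)] = 0/16 = 0
  <chi_7*chi_3, chi_7> = (1/16)[1*(2)*conj(2) + 1*(-2)*conj(-2) + 2*(sqrt(2))*conj(-sqrt(2)) + 2*(0)*conj(0) + 2*(-sqrt(2))*conj(sqrt(2)) + 4*(0)*conj(0) + 4*(0)*conj(0)]
      = (1/16)[(4) + (4) + (-4) + (0) + (-4) + (0) + (0)] = 0/16 = 0
Hence the multiplicities are chi_5: 1. Dimension check: dim(chi_7)*dim(chi_3) = 2*1 = 2 and sum (mult * dim) = 1*2 = 2.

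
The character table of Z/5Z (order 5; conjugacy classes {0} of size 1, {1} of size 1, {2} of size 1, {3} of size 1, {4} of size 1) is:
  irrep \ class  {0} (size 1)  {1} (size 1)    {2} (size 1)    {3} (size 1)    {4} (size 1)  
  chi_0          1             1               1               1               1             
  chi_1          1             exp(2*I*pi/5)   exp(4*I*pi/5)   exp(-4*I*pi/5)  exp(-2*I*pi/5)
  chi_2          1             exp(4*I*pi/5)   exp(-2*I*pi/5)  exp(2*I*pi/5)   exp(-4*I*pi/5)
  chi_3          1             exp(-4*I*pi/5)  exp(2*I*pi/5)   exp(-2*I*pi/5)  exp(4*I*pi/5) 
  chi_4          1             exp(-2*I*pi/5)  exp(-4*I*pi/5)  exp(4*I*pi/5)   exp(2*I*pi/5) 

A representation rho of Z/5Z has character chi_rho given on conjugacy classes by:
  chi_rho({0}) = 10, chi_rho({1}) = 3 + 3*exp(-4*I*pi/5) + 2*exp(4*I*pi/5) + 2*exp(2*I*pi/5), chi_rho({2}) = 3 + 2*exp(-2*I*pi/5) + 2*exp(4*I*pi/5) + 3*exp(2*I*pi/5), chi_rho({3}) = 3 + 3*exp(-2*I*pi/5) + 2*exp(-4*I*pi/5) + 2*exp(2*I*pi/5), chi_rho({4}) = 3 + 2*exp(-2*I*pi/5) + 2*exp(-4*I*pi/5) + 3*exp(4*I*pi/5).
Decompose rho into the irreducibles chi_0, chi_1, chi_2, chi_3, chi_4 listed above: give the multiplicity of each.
Multiplicities: chi_0: 3, chi_1: 2, chi_2: 2, chi_3: 3, chi_4: 0.

Explanation: Use <chi_rho, chi> = (1/|G|) sum_C |C| * chi_rho(C) * conj(chi(C)) with |G| = 5 for each irreducible chi in the table:
  <chi_rho, chi_0> = (1/5)[1*(10)*conj(1) + 1*(3 + 3*exp(-4*I*pi/5) + 2*exp(4*I*pi/5) + 2*exp(2*I*pi/5))*conj(1) + 1*(3 + 2*exp(-2*I*pi/5) + 2*exp(4*I*pi/5) + 3*exp(2*I*pi/5))*conj(1) + 1*(3 + 3*exp(-2*I*pi/5) + 2*exp(-4*I*pi/5) + 2*exp(2*I*pi/5))*conj(1) + 1*(3 + 2*exp(-2*I*pi/5) + 2*exp(-4*I*pi/5) + 3*exp(4*I*pi/5))*conj(1)]
      = (1/5)[(10) + (3 + 3*exp(-4*I*pi/5) + 2*exp(4*I*pi/5) + 2*exp(2*I*pi/5)) + (3 + 2*exp(-2*I*pi/5) + 2*exp(4*I*pi/5) + 3*exp(2*I*pi/5)) + (3 + 3*exp(-2*I*pi/5) + 2*exp(-4*I*pi/5) + 2*exp(2*I*pi/5)) + (3 + 2*exp(-2*I*pi/5) + 2*exp(-4*I*pi/5) + 3*exp(4*I*pi/5))] = 15/5 = 3
  <chi_rho, chi_1> = (1/5)[1*(10)*conj(1) + 1*(3 + 3*exp(-4*I*pi/5) + 2*exp(4*I*pi/5) + 2*exp(2*I*pi/5))*conj(exp(2*I*pi/5)) + 1*(3 + 2*exp(-2*I*pi/5) + 2*exp(4*I*pi/5) + 3*exp(2*I*pi/5))*conj(exp(4*I*pi/5)) + 1*(3 + 3*exp(-2*I*pi/5) + 2*exp(-4*I*pi/5) + 2*exp(2*I*pi/5))*conj(exp(-4*I*pi/5)) + 1*(3 + 2*exp(-2*I*pi/5) + 2*exp(-4*I*pi/5) + 3*exp(4*I*pi/5))*conj(exp(-2*I*pi/5))]
      = (1/5)[(10) + (2 + 3*exp(-2*I*pi/5) + 3*exp(4*I*pi/5) + 2*exp(2*I*pi/5)) + (2 + 3*exp(-2*I*pi/5) + 3*exp(-4*I*pi/5) + 2*exp(4*I*pi/5)) + (2 + 2*exp(-4*I*pi/5) + 3*exp(4*I*pi/5) + 3*exp(2*I*pi/5)) + (2 + 2*exp(-2*I*pi/5) + 3*exp(-4*I*pi/5) + 3*exp(2*I*pi/5))] = 10/5 = 2
  <chi_rho, chi_2> = (1/5)[1*(10)*conj(1) + 1*(3 + 3*exp(-4*I*pi/5) + 2*exp(4*I*pi/5) + 2*exp(2*I*pi/5))*conj(exp(4*I*pi/5)) + 1*(3 + 2*exp(-2*I*pi/5) + 2*exp(4*I*pi/5) + 3*exp(2*I*pi/5))*conj(exp(-2*I*pi/5)) + 1*(3 + 3*exp(-2*I*pi/5) + 2*exp(-4*I*pi/5) + 2*exp(2*I*pi/5))*conj(exp(2*I*pi/5)) + 1*(3 + 2*exp(-2*I*pi/5) + 2*exp(-4*I*pi/5) + 3*exp(4*I*pi/5))*conj(exp(-4*I*pi/5))]
      = (1/5)[(10) + (2 + 2*exp(-2*I*pi/5) + 3*exp(-4*I*pi/5) + 3*exp(2*I*pi/5)) + (2 + 2*exp(-4*I*pi/5) + 3*exp(4*I*pi/5) + 3*exp(2*I*pi/5)) + (2 + 3*exp(-2*I*pi/5) + 3*exp(-4*I*pi/5) + 2*exp(4*I*pi/5)) + (2 + 3*exp(-2*I*pi/5) + 3*exp(4*I*pi/5) + 2*exp(2*I*pi/5))] = 10/5 = 2
  <chi_rho, chi_3> = (1/5)[1*(10)*conj(1) + 1*(3 + 3*exp(-4*I*pi/5) + 2*exp(4*I*pi/5) + 2*exp(2*I*pi/5))*conj(exp(-4*I*pi/5)) + 1*(3 + 2*exp(-2*I*pi/5) + 2*exp(4*I*pi/5) + 3*exp(2*I*pi/5))*conj(exp(2*I*pi/5)) + 1*(3 + 3*exp(-2*I*pi/5) + 2*exp(-4*I*pi/5) + 2*exp(2*I*pi/5))*conj(exp(-2*I*pi/5)) + 1*(3 + 2*exp(-2*I*pi/5) + 2*exp(-4*I*pi/5) + 3*exp(4*I*pi/5))*conj(exp(4*I*pi/5))]
      = (1/5)[(10) + (3 + 2*exp(-2*I*pi/5) + 2*exp(-4*I*pi/5) + 3*exp(4*I*pi/5)) + (3 + 3*exp(-2*I*pi/5) + 2*exp(-4*I*pi/5) + 2*exp(2*I*pi/5)) + (3 + 2*exp(-2*I*pi/5) + 2*exp(4*I*pi/5) + 3*exp(2*I*pi/5)) + (3 + 3*exp(-4*I*pi/5) + 2*exp(4*I*pi/5) + 2*exp(2*I*pi/5))] = 15/5 = 3
  <chi_rho, chi_4> = (1/5)[1*(10)*conj(1) + 1*(3 + 3*exp(-4*I*pi/5) + 2*exp(4*I*pi/5) + 2*exp(2*I*pi/5))*conj(exp(-2*I*pi/5)) + 1*(3 + 2*exp(-2*I*pi/5) + 2*exp(4*I*pi/5) + 3*exp(2*I*pi/5))*conj(exp(-4*I*pi/5)) + 1*(3 + 3*exp(-2*I*pi/5) + 2*exp(-4*I*pi/5) + 2*exp(2*I*pi/5))*conj(exp(4*I*pi/5)) + 1*(3 + 2*exp(-2*I*pi/5) + 2*exp(-4*I*pi/5) + 3*exp(4*I*pi/5))*conj(exp(2*I*pi/5))]
      = (1/5)[(10) + (3*exp(-2*I*pi/5) + 2*exp(-4*I*pi/5) + 2*exp(4*I*pi/5) + 3*exp(2*I*pi/5)) + (2*exp(-2*I*pi/5) + 3*exp(-4*I*pi/5) + 3*exp(4*I*pi/5) + 2*exp(2*I*pi/5)) + (2*exp(-2*I*pi/5) + 3*exp(-4*I*pi/5) + 3*exp(4*I*pi/5) + 2*exp(2*I*pi/5)) + (3*exp(-2*I*pi/5) + 2*exp(-4*I*pi/5) + 2*exp(4*I*pi/5) + 3*exp(2*I*pi/5))] = 0/5 = 0
(Exp terms are combined using exp(i*s)*conj(exp(i*t)) = exp(i*(s-t)), and sums of them are collapsed using the identity that for every m > 1 the m distinct m-th roots of unity sum to 0, e.g. 1 + exp(2*I*pi/3) + exp(-2*I*pi/3) = 0.)
Dimension check: dim(rho) = sum (mult * dim) = 3*1 + 2*1 + 2*1 + 3*1 + 0*1 = 10 = chi_rho(e) = 10.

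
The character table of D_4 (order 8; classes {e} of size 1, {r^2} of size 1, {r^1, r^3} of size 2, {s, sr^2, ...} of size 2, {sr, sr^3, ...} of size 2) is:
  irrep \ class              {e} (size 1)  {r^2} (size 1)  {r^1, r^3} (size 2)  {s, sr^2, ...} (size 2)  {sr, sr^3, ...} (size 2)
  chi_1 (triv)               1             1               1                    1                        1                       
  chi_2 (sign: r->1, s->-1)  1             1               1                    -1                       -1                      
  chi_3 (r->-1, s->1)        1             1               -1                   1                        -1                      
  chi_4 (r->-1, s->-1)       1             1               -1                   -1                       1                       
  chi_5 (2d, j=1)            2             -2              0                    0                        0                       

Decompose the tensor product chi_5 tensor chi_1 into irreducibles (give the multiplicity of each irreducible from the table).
chi_5 tensor chi_1 = chi_5 (all other irreducibles have multiplicity 0).

Derivation: The character of a tensor product is the pointwise product (chi_5 * chi_1)(C) = chi_5(C) * chi_1(C):
  {e}: (2)*(1), {r^2}: (-2)*(1), {r^1, r^3}: (0)*(1), {s, sr^2, ...}: (0)*(1), {sr, sr^3, ...}: (0)*(1)
so (chi_5 * chi_1) takes values
  {e} -> 2, {r^2} -> -2, {r^1, r^3} -> 0, {s, sr^2, ...} -> 0, {sr, sr^3, ...} -> 0.
Now take the inner product of this character with each irreducible chi from the table, <chi_5*chi_1, chi> = (1/8) sum_C |C| (chi_5*chi_1)(C) conj(chi(C)):
  <chi_5*chi_1, chi_1> = (1/8)[1*(2)*conj(1) + 1*(-2)*conj(1) + 2*(0)*conj(1) + 2*(0)*conj(1) + 2*(0)*conj(1)]
      = (1/8)[(2) + (-2) + (0) + (0) + (0)] = 0/8 = 0
  <chi_5*chi_1, chi_2> = (1/8)[1*(2)*conj(1) + 1*(-2)*conj(1) + 2*(0)*conj(1) + 2*(0)*conj(-1) + 2*(0)*conj(-1)]
      = (1/8)[(2) + (-2) + (0) + (0) + (0)] = 0/8 = 0
  <chi_5*chi_1, chi_3> = (1/8)[1*(2)*conj(1) + 1*(-2)*conj(1) + 2*(0)*conj(-1) + 2*(0)*conj(1) + 2*(0)*conj(-1)]
      = (1/8)[(2) + (-2) + (0) + (0) + (0)] = 0/8 = 0
  <chi_5*chi_1, chi_4> = (1/8)[1*(2)*conj(1) + 1*(-2)*conj(1) + 2*(0)*conj(-1) + 2*(0)*conj(-1) + 2*(0)*conj(1)]
      = (1/8)[(2) + (-2) + (0) + (0) + (0)] = 0/8 = 0
  <chi_5*chi_1, chi_5> = (1/8)[1*(2)*conj(2) + 1*(-2)*conj(-2) + 2*(0)*conj(0) + 2*(0)*conj(0) + 2*(0)*conj(0)]
      = (1/8)[(4) + (4) + (0) + (0) + (0)] = 8/8 = 1
Hence the multiplicities are chi_5: 1. Dimension check: dim(chi_5)*dim(chi_1) = 2*1 = 2 and sum (mult * dim) = 1*2 = 2.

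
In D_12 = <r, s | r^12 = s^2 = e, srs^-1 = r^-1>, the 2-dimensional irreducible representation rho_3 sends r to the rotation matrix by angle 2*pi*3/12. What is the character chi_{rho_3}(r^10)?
chi_{rho_3}(r^10) = 2*cos(2*pi*3*10/12) = -2

Solution. rho_3(r^10) is rotation by angle 2*pi*3*10/12, whose trace is 2*cos(2*pi*3*10/12) = -2.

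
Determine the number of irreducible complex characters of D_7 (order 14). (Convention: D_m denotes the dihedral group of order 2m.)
5

The number of irreducible complex representations of a finite group equals its number of conjugacy classes. D_7 has 5 conjugacy classes ((n+3)/2 for n odd), so D_7 (order 14) has exactly 5 irreducible complex representations.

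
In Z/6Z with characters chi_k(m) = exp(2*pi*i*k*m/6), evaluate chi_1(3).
chi_1(3) = zeta_6^3 = -1

Justification: chi_1(3) = zeta_6^(1*3) = zeta_6^3. Since zeta_6^6 = 1, this equals zeta_6^3 = exp(2*pi*i*3/6) = -1.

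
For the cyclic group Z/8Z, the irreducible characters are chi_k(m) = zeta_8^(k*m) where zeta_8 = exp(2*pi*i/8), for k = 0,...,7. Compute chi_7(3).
chi_7(3) = zeta_8^21 = exp(-3*I*pi/4)

Solution. chi_7(3) = zeta_8^(7*3) = zeta_8^21. Since zeta_8^8 = 1, this equals zeta_8^5 = exp(2*pi*i*5/8) = exp(-3*I*pi/4).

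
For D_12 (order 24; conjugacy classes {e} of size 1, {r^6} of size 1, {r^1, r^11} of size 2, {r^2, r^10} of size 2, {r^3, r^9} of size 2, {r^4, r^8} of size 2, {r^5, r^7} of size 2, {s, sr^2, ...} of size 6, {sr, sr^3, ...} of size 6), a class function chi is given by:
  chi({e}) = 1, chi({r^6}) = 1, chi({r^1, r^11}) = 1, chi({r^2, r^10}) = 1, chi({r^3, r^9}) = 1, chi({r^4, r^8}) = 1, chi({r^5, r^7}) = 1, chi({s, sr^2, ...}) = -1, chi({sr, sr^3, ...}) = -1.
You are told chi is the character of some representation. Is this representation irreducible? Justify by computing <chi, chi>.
Irreducible: <chi, chi> = 1.

Derivation: <chi, chi> = (1/|G|) sum_C |C| * |chi(C)|^2 = (1/24)[1*|1|^2 + 1*|1|^2 + 2*|1|^2 + 2*|1|^2 + 2*|1|^2 + 2*|1|^2 + 2*|1|^2 + 6*|-1|^2 + 6*|-1|^2]
  = (1/24)[(1) + (1) + (2) + (2) + (2) + (2) + (2) + (6) + (6)] = 24/24 = 1.
A character is irreducible iff <chi, chi> = 1, so this representation is irreducible.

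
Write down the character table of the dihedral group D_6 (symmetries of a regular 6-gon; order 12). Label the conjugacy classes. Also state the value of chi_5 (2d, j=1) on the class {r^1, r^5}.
Conjugacy classes: {e} of size 1, {r^3} of size 1, {r^1, r^5} of size 2, {r^2, r^4} of size 2, {s, sr^2, ...} of size 3, {sr, sr^3, ...} of size 3.
Character table:
  irrep \ class              {e} (size 1)  {r^3} (size 1)  {r^1, r^5} (size 2)  {r^2, r^4} (size 2)  {s, sr^2, ...} (size 3)  {sr, sr^3, ...} (size 3)
  chi_1 (triv)               1             1               1                    1                    1                        1                       
  chi_2 (sign: r->1, s->-1)  1             1               1                    1                    -1                       -1                      
  chi_3 (r->-1, s->1)        1             -1              -1                   1                    1                        -1                      
  chi_4 (r->-1, s->-1)       1             -1              -1                   1                    -1                       1                       
  chi_5 (2d, j=1)            2             -2              1                    -1                   0                        0                       
  chi_6 (2d, j=2)            2             2               -1                   -1                   0                        0                       

Spot check: chi_5 (2d, j=1) on {r^1, r^5} = 1.

Details: D_6 has order 2*6 = 12 with 6 conjugacy classes, hence 6 irreducibles. Sum of squared dims 1 + 1 + 1 + 1 + 4 + 4 = 12 = |G|. Linear characters come from the abelianisation; the 2-dimensional irreps have character r^k -> 2*cos(2*pi*j*k/6), reflections -> 0.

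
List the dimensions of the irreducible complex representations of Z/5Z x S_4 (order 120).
Dimensions: 1, 1, 1, 1, 1, 1, 1, 1, 1, 1, 2, 2, 2, 2, 2, 3, 3, 3, 3, 3, 3, 3, 3, 3, 3

Justification: There are 25 irreducibles (= number of conjugacy classes). Their dimensions d_i satisfy sum d_i^2 = |G| = 120: 1 + 1 + 1 + 1 + 1 + 1 + 1 + 1 + 1 + 1 + 4 + 4 + 4 + 4 + 4 + 9 + 9 + 9 + 9 + 9 + 9 + 9 + 9 + 9 + 9 = 120. (For the product with Z/5Z: each of the 5 1-dim characters of Z/5Z tensors with each irrep of S_4, giving 5 copies of each S_4-dimension.)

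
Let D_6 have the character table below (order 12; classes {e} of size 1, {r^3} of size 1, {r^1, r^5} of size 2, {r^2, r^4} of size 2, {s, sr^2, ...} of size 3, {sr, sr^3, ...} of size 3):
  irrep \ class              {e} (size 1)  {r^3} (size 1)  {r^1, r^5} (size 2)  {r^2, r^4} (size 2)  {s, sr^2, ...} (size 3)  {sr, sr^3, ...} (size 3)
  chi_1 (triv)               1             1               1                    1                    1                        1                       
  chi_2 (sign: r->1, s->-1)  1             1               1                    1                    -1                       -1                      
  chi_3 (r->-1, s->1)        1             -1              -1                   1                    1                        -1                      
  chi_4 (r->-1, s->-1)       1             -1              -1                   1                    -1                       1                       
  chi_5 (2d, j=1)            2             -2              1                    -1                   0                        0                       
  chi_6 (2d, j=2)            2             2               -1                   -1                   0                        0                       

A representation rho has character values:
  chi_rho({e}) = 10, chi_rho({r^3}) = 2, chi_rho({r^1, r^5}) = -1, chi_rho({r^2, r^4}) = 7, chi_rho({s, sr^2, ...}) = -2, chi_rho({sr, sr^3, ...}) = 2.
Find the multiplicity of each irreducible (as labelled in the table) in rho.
Multiplicities: chi_1: 2, chi_2: 2, chi_3: 1, chi_4: 3, chi_5: 0, chi_6: 1.

Use <chi_rho, chi> = (1/|G|) sum_C |C| * chi_rho(C) * conj(chi(C)) with |G| = 12 for each irreducible chi in the table:
  <chi_rho, chi_1> = (1/12)[1*(10)*conj(1) + 1*(2)*conj(1) + 2*(-1)*conj(1) + 2*(7)*conj(1) + 3*(-2)*conj(1) + 3*(2)*conj(1)]
      = (1/12)[(10) + (2) + (-2) + (14) + (-6) + (6)] = 24/12 = 2
  <chi_rho, chi_2> = (1/12)[1*(10)*conj(1) + 1*(2)*conj(1) + 2*(-1)*conj(1) + 2*(7)*conj(1) + 3*(-2)*conj(-1) + 3*(2)*conj(-1)]
      = (1/12)[(10) + (2) + (-2) + (14) + (6) + (-6)] = 24/12 = 2
  <chi_rho, chi_3> = (1/12)[1*(10)*conj(1) + 1*(2)*conj(-1) + 2*(-1)*conj(-1) + 2*(7)*conj(1) + 3*(-2)*conj(1) + 3*(2)*conj(-1)]
      = (1/12)[(10) + (-2) + (2) + (14) + (-6) + (-6)] = 12/12 = 1
  <chi_rho, chi_4> = (1/12)[1*(10)*conj(1) + 1*(2)*conj(-1) + 2*(-1)*conj(-1) + 2*(7)*conj(1) + 3*(-2)*conj(-1) + 3*(2)*conj(1)]
      = (1/12)[(10) + (-2) + (2) + (14) + (6) + (6)] = 36/12 = 3
  <chi_rho, chi_5> = (1/12)[1*(10)*conj(2) + 1*(2)*conj(-2) + 2*(-1)*conj(1) + 2*(7)*conj(-1) + 3*(-2)*conj(0) + 3*(2)*conj(0)]
      = (1/12)[(20) + (-4) + (-2) + (-14) + (0) + (0)] = 0/12 = 0
  <chi_rho, chi_6> = (1/12)[1*(10)*conj(2) + 1*(2)*conj(2) + 2*(-1)*conj(-1) + 2*(7)*conj(-1) + 3*(-2)*conj(0) + 3*(2)*conj(0)]
      = (1/12)[(20) + (4) + (2) + (-14) + (0) + (0)] = 12/12 = 1
Dimension check: dim(rho) = sum (mult * dim) = 2*1 + 2*1 + 1*1 + 3*1 + 0*2 + 1*2 = 10 = chi_rho(e) = 10.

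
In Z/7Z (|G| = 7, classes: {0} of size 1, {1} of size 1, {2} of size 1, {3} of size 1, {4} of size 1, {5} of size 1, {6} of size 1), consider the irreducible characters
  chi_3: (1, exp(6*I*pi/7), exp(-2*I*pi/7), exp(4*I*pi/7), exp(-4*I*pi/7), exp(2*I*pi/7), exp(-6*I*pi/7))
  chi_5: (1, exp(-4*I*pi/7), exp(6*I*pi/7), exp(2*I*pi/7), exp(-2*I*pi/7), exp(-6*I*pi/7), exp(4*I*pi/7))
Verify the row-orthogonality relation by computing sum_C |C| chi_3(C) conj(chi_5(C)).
Sum = 0; so <chi_3, chi_5> = 0 (distinct irreducibles are orthogonal).

Compute term by term over conjugacy classes (|C| * chi_3(C) * conj(chi_5(C))):
  1*(1)*conj(1) + 1*(exp(6*I*pi/7))*conj(exp(-4*I*pi/7)) + 1*(exp(-2*I*pi/7))*conj(exp(6*I*pi/7)) + 1*(exp(4*I*pi/7))*conj(exp(2*I*pi/7)) + 1*(exp(-4*I*pi/7))*conj(exp(-2*I*pi/7)) + 1*(exp(2*I*pi/7))*conj(exp(-6*I*pi/7)) + 1*(exp(-6*I*pi/7))*conj(exp(4*I*pi/7))
  = (1) + (exp(-4*I*pi/7)) + (exp(6*I*pi/7)) + (exp(2*I*pi/7)) + (exp(-2*I*pi/7)) + (exp(-6*I*pi/7)) + (exp(4*I*pi/7))
  = 0.
(Exp terms are combined using exp(i*s)*conj(exp(i*t)) = exp(i*(s-t)), and sums of them are collapsed using the identity that for every m > 1 the m distinct m-th roots of unity sum to 0, e.g. 1 + exp(2*I*pi/3) + exp(-2*I*pi/3) = 0.)
Dividing by |G| = 7 gives 0/7 = 0, matching the row-orthogonality relation <chi_3, chi_5> = [chi_3 = chi_5].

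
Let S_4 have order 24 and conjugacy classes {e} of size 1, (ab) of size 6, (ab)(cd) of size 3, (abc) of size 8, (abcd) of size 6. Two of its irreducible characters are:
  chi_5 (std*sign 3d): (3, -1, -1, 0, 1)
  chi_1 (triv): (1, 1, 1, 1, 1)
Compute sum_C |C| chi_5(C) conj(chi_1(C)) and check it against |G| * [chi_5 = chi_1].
Sum = 0; so <chi_5, chi_1> = 0 (distinct irreducibles are orthogonal).

Proof sketch: Compute term by term over conjugacy classes (|C| * chi_5(C) * conj(chi_1(C))):
  1*(3)*conj(1) + 6*(-1)*conj(1) + 3*(-1)*conj(1) + 8*(0)*conj(1) + 6*(1)*conj(1)
  = (3) + (-6) + (-3) + (0) + (6)
  = 0.
Dividing by |G| = 24 gives 0/24 = 0, matching the row-orthogonality relation <chi_5, chi_1> = [chi_5 = chi_1].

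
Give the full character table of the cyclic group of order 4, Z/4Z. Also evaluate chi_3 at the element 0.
Character table of Z/4Z (irreps indexed chi_0,...,chi_3 with chi_k(m) = zeta_4^(k*m), zeta_4 = exp(2*pi*i/4)):
  irrep \ class  {0} (size 1)  {1} (size 1)  {2} (size 1)  {3} (size 1)
  chi_0          1             1             1             1           
  chi_1          1             I             -1            -I          
  chi_2          1             -1            1             -1          
  chi_3          1             -I            -1            I           

Spot check: chi_3(0) = zeta_4^(3*0) = zeta_4^0 = 1.

Z/4Z is abelian, so all 4 irreducible complex representations are 1-dimensional. They are given by chi_k(m) = zeta_4^(k*m) for k = 0,...,3. Row orthogonality: sum_m chi_k(m) conj(chi_l(m)) = 4 * [k = l].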